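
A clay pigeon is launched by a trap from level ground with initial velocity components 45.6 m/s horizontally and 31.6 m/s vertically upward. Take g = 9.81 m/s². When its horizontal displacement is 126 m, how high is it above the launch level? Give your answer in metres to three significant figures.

49.9 m

Time to reach x = 126 m: t = x/vₓ = 126/45.60 = 2.763 s.
Height: y = v_y0 t − ½ g t² = 31.60 × 2.763 − 4.905 × 2.763² = 87.32 − 37.45 = 49.87 m.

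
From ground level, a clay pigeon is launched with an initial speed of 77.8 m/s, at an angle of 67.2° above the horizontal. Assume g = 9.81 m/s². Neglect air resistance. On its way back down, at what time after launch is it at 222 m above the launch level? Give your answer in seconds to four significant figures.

10.17 s

vₓ = 77.80 cos 67.2° = 30.15 m/s; v_y0 = 77.80 sin 67.2° = 71.72 m/s.
Require v_y0 t − ½ g t² = 222, i.e. 4.905 t² − 71.72 t + 222 = 0.
t = [71.72 ± √(71.72² − 2·9.81·222)] / 9.81 = (71.72 ± 28.08) / 9.81, so t = 4.449 s or t = 10.17 s.
The descending-branch root is 10.17 s.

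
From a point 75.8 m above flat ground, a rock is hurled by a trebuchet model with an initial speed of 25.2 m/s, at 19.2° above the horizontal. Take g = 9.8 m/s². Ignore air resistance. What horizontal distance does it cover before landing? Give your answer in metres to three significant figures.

116 m

Horizontal component vₓ = 25.20 cos 19.2° = 23.80 m/s; vertical v_y0 = 25.20 sin 19.2° = 8.287 m/s.
With up positive and y = 0 at the ground: y(t) = 75.8 + (8.287) t − 4.900 t². Setting y = 0 and taking the positive root: t = [8.287 + √(8.287² + 2·9.80·75.8)] / 9.80 = (8.287 + 39.43) / 9.80 = 4.869 s.
Horizontal distance: R = vₓ t = 23.80 × 4.869 = 115.9 m.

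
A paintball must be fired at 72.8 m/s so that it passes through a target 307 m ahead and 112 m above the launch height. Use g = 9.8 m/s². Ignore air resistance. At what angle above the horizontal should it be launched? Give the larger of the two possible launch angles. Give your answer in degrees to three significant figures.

69.4°

Trajectory: y = x tanθ − g x² (1 + tan²θ)/(2v₀²). With x = 307, y = 112, v₀ = 72.8, g = 9.80:
87.14 tan²θ − 307 tanθ + (199.1) = 0.
tanθ = [307 ± √(307² − 4 × 87.14 × (199.1))] / (2 × 87.14) = (307 ± 157.6) / 174.3, giving tanθ = 0.8572 or 2.666.
θ = 40.60° or 69.44°; the larger is 69.44°.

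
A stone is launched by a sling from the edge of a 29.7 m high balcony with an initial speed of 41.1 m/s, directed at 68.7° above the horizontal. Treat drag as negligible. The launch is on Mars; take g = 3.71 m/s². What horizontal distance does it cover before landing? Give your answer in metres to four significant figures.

Horizontal component vₓ = 41.10 cos 68.7° = 14.93 m/s; vertical v_y0 = 41.10 sin 68.7° = 38.29 m/s.
With up positive and y = 0 at the ground: y(t) = 29.7 + (38.29) t − 1.855 t². Setting y = 0 and taking the positive root: t = [38.29 + √(38.29² + 2·3.71·29.7)] / 3.71 = (38.29 + 41.07) / 3.71 = 21.39 s.
Horizontal distance: R = vₓ t = 14.93 × 21.39 = 319.4 m.

319.4 m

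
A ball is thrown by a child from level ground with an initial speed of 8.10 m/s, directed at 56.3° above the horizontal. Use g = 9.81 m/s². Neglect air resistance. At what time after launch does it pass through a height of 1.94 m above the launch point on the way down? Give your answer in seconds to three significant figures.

0.963 s

Horizontal component vₓ = 8.100 cos 56.3° = 4.494 m/s; vertical v_y0 = 8.100 sin 56.3° = 6.739 m/s.
Height y(t) = 6.739 t − 4.905 t² = 1.94 gives 4.905 t² − 6.739 t + 1.94 = 0.
t = [6.739 ± √(6.739² − 2·9.81·1.94)] / 9.81 = (6.739 ± 2.711) / 9.81, so t = 0.4106 s or t = 0.9633 s.
The descending-branch root is 0.9633 s.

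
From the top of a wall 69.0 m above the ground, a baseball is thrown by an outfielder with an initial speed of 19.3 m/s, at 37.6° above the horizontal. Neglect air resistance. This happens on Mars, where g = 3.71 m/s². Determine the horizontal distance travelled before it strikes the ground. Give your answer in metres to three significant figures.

Components: vₓ = 19.30 cos 37.6° = 15.29 m/s, v_y0 = 19.30 sin 37.6° = 11.78 m/s.
Vertical motion (up positive, ground at y = 0): 1.855 t² − (11.78) t − 69.0 = 0, so t = (11.78 + √(11.78² + 2·3.71·69.0)) / 3.71 = (11.78 + 25.51) / 3.71 = 10.05 s.
Horizontal distance: R = vₓ t = 15.29 × 10.05 = 153.7 m.

154 m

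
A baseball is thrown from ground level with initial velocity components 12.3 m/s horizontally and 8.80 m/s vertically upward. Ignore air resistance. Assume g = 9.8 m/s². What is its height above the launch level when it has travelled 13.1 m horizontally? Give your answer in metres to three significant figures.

3.81 m

x = vₓ t ⇒ t = 13.1/12.30 = 1.065 s.
Height: y = v_y0 t − ½ g t² = 8.800 × 1.065 − 4.900 × 1.065² = 9.372 − 5.558 = 3.814 m.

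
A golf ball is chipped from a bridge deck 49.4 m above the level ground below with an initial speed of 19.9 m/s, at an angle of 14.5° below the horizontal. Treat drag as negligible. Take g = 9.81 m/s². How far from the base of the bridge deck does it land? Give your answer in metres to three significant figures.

Components: vₓ = 19.90 cos 14.5° = 19.27 m/s, v_y0 = −4.983 m/s (downward).
The projectile lands when y = 49.4 + (−4.983) t − ½·9.81·t² = 0. Positive root: t = (−4.983 + √(4.983² + 2·9.81·49.4)) / 9.81 = (−4.983 + 31.53) / 9.81 = 2.706 s.
Horizontal distance: R = vₓ t = 19.27 × 2.706 = 52.13 m.

52.1 m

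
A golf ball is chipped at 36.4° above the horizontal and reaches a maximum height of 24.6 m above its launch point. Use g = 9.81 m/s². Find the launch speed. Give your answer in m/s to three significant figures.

37.0 m/s

At the peak v_y = 0, so v_y0 = √(2gH) = √(2 × 9.81 × 24.6) = 21.97 m/s.
v_y0 = v₀ sin θ ⇒ v₀ = 21.97 / sin 36.4° = 37.02 m/s.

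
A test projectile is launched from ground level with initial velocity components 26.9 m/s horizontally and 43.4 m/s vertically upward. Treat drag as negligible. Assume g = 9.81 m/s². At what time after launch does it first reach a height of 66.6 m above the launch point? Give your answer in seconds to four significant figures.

1.976 s

Set y = v_y0 t − ½ g t² = 66.6: 4.905 t² − 43.40 t + 66.6 = 0.
t = [43.40 ± √(43.40² − 2·9.81·66.6)] / 9.81 = (43.40 ± 24.02) / 9.81, so t = 1.976 s or t = 6.872 s.
The first (ascending) time is 1.976 s.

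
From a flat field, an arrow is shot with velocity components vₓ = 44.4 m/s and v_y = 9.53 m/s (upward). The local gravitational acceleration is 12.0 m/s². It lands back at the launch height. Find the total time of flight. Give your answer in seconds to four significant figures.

1.588 s

Time of flight on level ground: T = 2 v_y0 / g = 2 × 9.530 / 12.0 = 1.588 s.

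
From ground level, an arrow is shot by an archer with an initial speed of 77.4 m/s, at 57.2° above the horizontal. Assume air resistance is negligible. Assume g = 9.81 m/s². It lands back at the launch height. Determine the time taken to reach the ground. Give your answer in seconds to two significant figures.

13 s

Horizontal component vₓ = 77.40 cos 57.2° = 41.93 m/s; vertical v_y0 = 77.40 sin 57.2° = 65.06 m/s.
It returns to y = 0 when t = 2 v_y0 / g = 2(65.06)/9.81 = 13.26 s.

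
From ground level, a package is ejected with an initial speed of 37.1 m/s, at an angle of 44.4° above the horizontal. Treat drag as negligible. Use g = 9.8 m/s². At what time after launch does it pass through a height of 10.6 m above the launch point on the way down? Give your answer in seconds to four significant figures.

vₓ = 37.10 cos 44.4° = 26.51 m/s; v_y0 = 37.10 sin 44.4° = 25.96 m/s.
Height y(t) = 25.96 t − 4.900 t² = 10.6 gives 4.900 t² − 25.96 t + 10.6 = 0.
Quadratic formula: t = (25.96 ± √466.03) / 9.80 = (25.96 ± 21.59) / 9.80 → t = 0.4459 s or 4.852 s.
The descending-branch root is 4.852 s.

4.852 s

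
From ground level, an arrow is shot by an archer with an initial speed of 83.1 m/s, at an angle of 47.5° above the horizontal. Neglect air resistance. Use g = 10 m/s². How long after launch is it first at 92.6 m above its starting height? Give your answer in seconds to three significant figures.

Components: vₓ = 83.10 cos 47.5° = 56.14 m/s, v_y0 = 83.10 sin 47.5° = 61.27 m/s.
Set y = v_y0 t − ½ g t² = 92.6: 5.000 t² − 61.27 t + 92.6 = 0.
Quadratic formula: t = (61.27 ± √1901.7) / 10.0 = (61.27 ± 43.61) / 10.0 → t = 1.766 s or 10.49 s.
The first (ascending) time is 1.766 s.

1.77 s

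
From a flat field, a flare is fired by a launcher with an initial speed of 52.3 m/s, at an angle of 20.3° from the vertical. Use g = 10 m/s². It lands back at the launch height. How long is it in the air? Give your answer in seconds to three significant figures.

9.81 s

vₓ = 52.30 sin 20.3° = 18.14 m/s; v_y0 = 52.30 cos 20.3° = 49.05 m/s.
It returns to y = 0 when t = 2 v_y0 / g = 2(49.05)/10.0 = 9.810 s.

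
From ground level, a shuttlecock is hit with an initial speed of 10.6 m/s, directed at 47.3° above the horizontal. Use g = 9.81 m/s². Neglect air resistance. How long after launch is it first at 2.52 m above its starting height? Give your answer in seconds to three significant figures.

vₓ = 10.60 cos 47.3° = 7.188 m/s; v_y0 = 10.60 sin 47.3° = 7.790 m/s.
Height y(t) = 7.790 t − 4.905 t² = 2.52 gives 4.905 t² − 7.790 t + 2.52 = 0.
t = [7.790 ± √(7.790² − 2·9.81·2.52)] / 9.81 = (7.790 ± 3.353) / 9.81, so t = 0.4523 s or t = 1.136 s.
The first (ascending) time is 0.4523 s.

0.452 s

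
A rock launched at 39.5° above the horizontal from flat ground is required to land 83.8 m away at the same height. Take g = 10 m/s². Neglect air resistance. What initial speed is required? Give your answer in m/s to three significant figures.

29.2 m/s

From R = (v₀² / g) sin 2θ: v₀ = √(gR / sin 2θ).
v₀ = √(10.0 × 83.8 / sin 79.00°) = √(838.0 / 0.9816) = √853.68 = 29.22 m/s.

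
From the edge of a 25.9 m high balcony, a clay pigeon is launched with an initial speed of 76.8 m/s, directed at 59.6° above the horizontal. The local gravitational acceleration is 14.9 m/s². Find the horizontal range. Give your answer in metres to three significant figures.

vₓ = 76.80 cos 59.6° = 38.86 m/s; v_y0 = 76.80 sin 59.6° = 66.24 m/s.
The projectile lands when y = 25.9 + (66.24) t − ½·14.9·t² = 0. Positive root: t = (66.24 + √(66.24² + 2·14.9·25.9)) / 14.9 = (66.24 + 71.83) / 14.9 = 9.267 s.
Horizontal distance: R = vₓ t = 38.86 × 9.267 = 360.1 m.

360 m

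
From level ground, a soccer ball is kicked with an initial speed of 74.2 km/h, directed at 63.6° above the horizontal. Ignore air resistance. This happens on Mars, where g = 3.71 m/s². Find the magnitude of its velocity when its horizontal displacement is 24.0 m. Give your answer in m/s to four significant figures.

Convert: 74.2 km/h = 74.2/3.6 = 20.61 m/s.
Resolve: vₓ = 20.61 cos 63.6° = 9.164 m/s and v_y0 = 20.61 sin 63.6° = 18.46 m/s.
At x = 24.0 m, t = x/vₓ = 24.0/9.164 = 2.619 s.
Vertical velocity there: v_y = v_y0 − g t = 18.46 − 3.71 × 2.619 = 8.746 m/s.
Speed: √(vₓ² + v_y²) = √(9.164² + 8.746²) = 12.67 m/s.

12.67 m/s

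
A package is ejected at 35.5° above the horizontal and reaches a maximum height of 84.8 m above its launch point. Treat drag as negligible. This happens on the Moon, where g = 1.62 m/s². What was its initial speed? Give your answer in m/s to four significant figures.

28.54 m/s

At the peak v_y = 0, so v_y0 = √(2gH) = √(2 × 1.62 × 84.8) = 16.58 m/s.
v_y0 = v₀ sin θ ⇒ v₀ = 16.58 / sin 35.5° = 28.54 m/s.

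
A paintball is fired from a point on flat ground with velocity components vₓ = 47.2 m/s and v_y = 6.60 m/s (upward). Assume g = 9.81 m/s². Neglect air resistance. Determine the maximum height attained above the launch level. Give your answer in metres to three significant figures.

Peak height H = v_y0² / (2g) = 43.560 / 19.62 = 2.220 m.

2.22 m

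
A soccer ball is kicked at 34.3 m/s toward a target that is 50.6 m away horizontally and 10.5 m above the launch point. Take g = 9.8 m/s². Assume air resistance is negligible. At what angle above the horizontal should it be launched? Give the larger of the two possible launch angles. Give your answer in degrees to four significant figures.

76.85°

Trajectory: y = x tanθ − g x² (1 + tan²θ)/(2v₀²). With x = 50.6, y = 10.5, v₀ = 34.3, g = 9.80:
10.66 tan²θ − 50.6 tanθ + (21.16) = 0.
tanθ = [50.6 ± √(50.6² − 4 × 10.66 × (21.16))] / (2 × 10.66) = (50.6 ± 40.71) / 21.33, giving tanθ = 0.4635 or 4.282.
θ = 24.87° or 76.85°; the larger is 76.85°.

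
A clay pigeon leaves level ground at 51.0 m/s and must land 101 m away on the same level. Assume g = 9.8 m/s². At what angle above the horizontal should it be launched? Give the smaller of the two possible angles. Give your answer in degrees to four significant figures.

R = v₀² sin 2θ / g gives sin 2θ = gR/v₀² = 9.80·101/51.0² = 0.3805.
2θ = 22.37° or 180° − 22.37° = 157.6°, so θ = 11.18° or 78.82°.
The smaller angle is 11.18°.

11.18°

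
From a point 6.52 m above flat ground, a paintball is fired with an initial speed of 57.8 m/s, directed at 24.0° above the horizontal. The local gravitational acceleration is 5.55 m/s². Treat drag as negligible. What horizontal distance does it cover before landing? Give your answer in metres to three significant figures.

462 m

vₓ = 57.80 cos 24.0° = 52.80 m/s; v_y0 = 57.80 sin 24.0° = 23.51 m/s.
The projectile lands when y = 6.52 + (23.51) t − ½·5.55·t² = 0. Positive root: t = (23.51 + √(23.51² + 2·5.55·6.52)) / 5.55 = (23.51 + 25.00) / 5.55 = 8.741 s.
Horizontal distance: R = vₓ t = 52.80 × 8.741 = 461.5 m.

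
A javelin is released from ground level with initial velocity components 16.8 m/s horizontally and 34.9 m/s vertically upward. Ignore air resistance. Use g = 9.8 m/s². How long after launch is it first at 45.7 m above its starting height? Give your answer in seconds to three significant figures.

1.73 s

Height y(t) = 34.90 t − 4.900 t² = 45.7 gives 4.900 t² − 34.90 t + 45.7 = 0.
t = [34.90 ± √(34.90² − 2·9.80·45.7)] / 9.80 = (34.90 ± 17.95) / 9.80, so t = 1.729 s or t = 5.393 s.
The first (ascending) time is 1.729 s.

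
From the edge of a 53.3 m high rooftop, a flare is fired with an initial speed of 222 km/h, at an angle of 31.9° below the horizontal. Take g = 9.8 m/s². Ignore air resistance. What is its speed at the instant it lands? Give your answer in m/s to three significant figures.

69.6 m/s

Convert: 222 km/h = 222/3.6 = 61.67 m/s.
Components: vₓ = 61.67 cos 31.9° = 52.35 m/s, v_y0 = −32.59 m/s (downward).
Vertical motion (up positive, ground at y = 0): 4.900 t² − (−32.59) t − 53.3 = 0, so t = (−32.59 + √(32.59² + 2·9.80·53.3)) / 9.80 = (−32.59 + 45.90) / 9.80 = 1.358 s.
Vertical velocity at impact: v_y = v_y0 − g t = −32.59 − 9.80 × 1.358 = −45.90 m/s.
Speed: |v| = √(vₓ² + v_y²) = √(52.35² + 45.90²) = 69.62 m/s.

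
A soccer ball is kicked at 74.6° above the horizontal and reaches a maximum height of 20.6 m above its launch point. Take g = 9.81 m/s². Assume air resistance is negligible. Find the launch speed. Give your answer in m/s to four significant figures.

At the peak v_y = 0, so v_y0 = √(2gH) = √(2 × 9.81 × 20.6) = 20.10 m/s.
v_y0 = v₀ sin θ ⇒ v₀ = 20.10 / sin 74.6° = 20.85 m/s.

20.85 m/s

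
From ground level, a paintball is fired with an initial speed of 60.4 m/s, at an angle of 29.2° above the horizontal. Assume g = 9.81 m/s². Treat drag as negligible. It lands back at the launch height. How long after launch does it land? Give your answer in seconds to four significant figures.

6.007 s

Resolve: vₓ = 60.40 cos 29.2° = 52.72 m/s and v_y0 = 60.40 sin 29.2° = 29.47 m/s.
It returns to y = 0 when t = 2 v_y0 / g = 2(29.47)/9.81 = 6.007 s.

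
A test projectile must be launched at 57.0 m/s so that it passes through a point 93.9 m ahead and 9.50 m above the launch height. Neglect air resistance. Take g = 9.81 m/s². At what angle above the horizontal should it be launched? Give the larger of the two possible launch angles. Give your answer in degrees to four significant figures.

Trajectory: y = x tanθ − g x² (1 + tan²θ)/(2v₀²). With x = 93.9, y = 9.50, v₀ = 57.0, g = 9.81:
13.31 tan²θ − 93.9 tanθ + (22.81) = 0.
tanθ = [93.9 ± √(93.9² − 4 × 13.31 × (22.81))] / (2 × 13.31) = (93.9 ± 87.19) / 26.62, giving tanθ = 0.2519 or 6.802.
θ = 14.14° or 81.64°; the larger is 81.64°.

81.64°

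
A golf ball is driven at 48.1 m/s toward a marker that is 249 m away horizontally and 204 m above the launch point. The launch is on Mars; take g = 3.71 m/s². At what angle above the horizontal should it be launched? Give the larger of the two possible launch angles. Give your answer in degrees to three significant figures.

Trajectory: y = x tanθ − g x² (1 + tan²θ)/(2v₀²). With x = 249, y = 204, v₀ = 48.1, g = 3.71:
49.71 tan²θ − 249 tanθ + (253.7) = 0.
tanθ = [249 ± √(249² − 4 × 49.71 × (253.7))] / (2 × 49.71) = (249 ± 107.5) / 99.42, giving tanθ = 1.423 or 3.586.
θ = 54.91° or 74.42°; the larger is 74.42°.

74.4°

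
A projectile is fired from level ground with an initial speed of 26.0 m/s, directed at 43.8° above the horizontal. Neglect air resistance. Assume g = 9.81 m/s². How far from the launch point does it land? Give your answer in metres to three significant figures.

Horizontal component vₓ = 26.00 cos 43.8° = 18.77 m/s; vertical v_y0 = 26.00 sin 43.8° = 18.00 m/s.
Flight time T = 2 v_y0 / g = 3.669 s.
Horizontal distance R = vₓ T = 18.77 × 3.669 = 68.85 m.

68.8 m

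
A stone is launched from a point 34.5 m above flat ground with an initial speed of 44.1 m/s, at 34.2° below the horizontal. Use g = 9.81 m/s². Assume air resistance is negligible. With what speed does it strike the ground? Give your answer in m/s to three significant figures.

51.2 m/s

vₓ = 44.10 cos 34.2° = 36.47 m/s; v_y0 = −24.79 m/s (downward).
The projectile lands when y = 34.5 + (−24.79) t − ½·9.81·t² = 0. Positive root: t = (−24.79 + √(24.79² + 2·9.81·34.5)) / 9.81 = (−24.79 + 35.94) / 9.81 = 1.136 s.
Vertical velocity at impact: v_y = v_y0 − g t = −24.79 − 9.81 × 1.136 = −35.94 m/s.
Speed: |v| = √(vₓ² + v_y²) = √(36.47² + 35.94²) = 51.20 m/s.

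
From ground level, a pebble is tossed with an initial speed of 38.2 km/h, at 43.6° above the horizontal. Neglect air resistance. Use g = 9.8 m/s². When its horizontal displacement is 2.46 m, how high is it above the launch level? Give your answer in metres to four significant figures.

1.840 m

Convert: 38.2 km/h = 38.2/3.6 = 10.61 m/s.
vₓ = 10.61 cos 43.6° = 7.684 m/s; v_y0 = 10.61 sin 43.6° = 7.318 m/s.
x = vₓ t ⇒ t = 2.46/7.684 = 0.3201 s.
Height: y = v_y0 t − ½ g t² = 7.318 × 0.3201 − 4.900 × 0.3201² = 2.343 − 0.5022 = 1.840 m.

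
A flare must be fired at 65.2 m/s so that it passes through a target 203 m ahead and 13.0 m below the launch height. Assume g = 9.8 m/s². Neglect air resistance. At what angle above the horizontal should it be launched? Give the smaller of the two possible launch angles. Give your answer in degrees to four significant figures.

10.05°

Trajectory: y = x tanθ − g x² (1 + tan²θ)/(2v₀²). With x = 203, y = −13.0, v₀ = 65.2, g = 9.80:
47.50 tan²θ − 203 tanθ + (34.50) = 0.
tanθ = [203 ± √(203² − 4 × 47.50 × (34.50))] / (2 × 47.50) = (203 ± 186.2) / 95.00, giving tanθ = 0.1773 or 4.096.
θ = 10.05° or 76.28°; the smaller is 10.05°.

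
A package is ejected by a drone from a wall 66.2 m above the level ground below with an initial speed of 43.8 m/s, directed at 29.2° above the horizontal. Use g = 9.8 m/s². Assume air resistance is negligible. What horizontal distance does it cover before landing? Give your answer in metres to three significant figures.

247 m

Resolve: vₓ = 43.80 cos 29.2° = 38.23 m/s and v_y0 = 43.80 sin 29.2° = 21.37 m/s.
With up positive and y = 0 at the ground: y(t) = 66.2 + (21.37) t − 4.900 t². Setting y = 0 and taking the positive root: t = [21.37 + √(21.37² + 2·9.80·66.2)] / 9.80 = (21.37 + 41.88) / 9.80 = 6.454 s.
Horizontal distance: R = vₓ t = 38.23 × 6.454 = 246.8 m.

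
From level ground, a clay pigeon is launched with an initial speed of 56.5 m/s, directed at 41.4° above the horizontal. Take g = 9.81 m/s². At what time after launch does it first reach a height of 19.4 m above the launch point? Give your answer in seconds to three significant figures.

Components: vₓ = 56.50 cos 41.4° = 42.38 m/s, v_y0 = 56.50 sin 41.4° = 37.36 m/s.
Height y(t) = 37.36 t − 4.905 t² = 19.4 gives 4.905 t² − 37.36 t + 19.4 = 0.
Quadratic formula: t = (37.36 ± √1015.4) / 9.81 = (37.36 ± 31.87) / 9.81 → t = 0.5604 s or 7.057 s.
The first (ascending) time is 0.5604 s.

0.560 s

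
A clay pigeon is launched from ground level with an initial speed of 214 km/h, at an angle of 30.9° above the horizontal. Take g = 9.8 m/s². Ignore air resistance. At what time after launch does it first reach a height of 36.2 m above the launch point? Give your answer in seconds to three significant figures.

Convert: 214 km/h = 214/3.6 = 59.44 m/s.
Components: vₓ = 59.44 cos 30.9° = 51.01 m/s, v_y0 = 59.44 sin 30.9° = 30.53 m/s.
Set y = v_y0 t − ½ g t² = 36.2: 4.900 t² − 30.53 t + 36.2 = 0.
Quadratic formula: t = (30.53 ± √222.39) / 9.80 = (30.53 ± 14.91) / 9.80 → t = 1.593 s or 4.637 s.
The first (ascending) time is 1.593 s.

1.59 s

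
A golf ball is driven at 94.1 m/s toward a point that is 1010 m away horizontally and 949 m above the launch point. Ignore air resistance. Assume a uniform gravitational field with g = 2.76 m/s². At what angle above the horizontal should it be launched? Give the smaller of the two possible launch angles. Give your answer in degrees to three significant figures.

54.7°

Trajectory: y = x tanθ − g x² (1 + tan²θ)/(2v₀²). With x = 1010, y = 949, v₀ = 94.1, g = 2.76:
159.0 tan²θ − 1010 tanθ + (1108) = 0.
tanθ = [1010 ± √(1010² − 4 × 159.0 × (1108))] / (2 × 159.0) = (1010 ± 561.7) / 318.0, giving tanθ = 1.410 or 4.943.
θ = 54.65° or 78.56°; the smaller is 54.65°.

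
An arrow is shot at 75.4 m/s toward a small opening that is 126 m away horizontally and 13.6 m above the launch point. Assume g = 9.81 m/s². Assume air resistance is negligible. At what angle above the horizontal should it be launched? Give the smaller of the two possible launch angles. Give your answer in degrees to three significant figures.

Trajectory: y = x tanθ − g x² (1 + tan²θ)/(2v₀²). With x = 126, y = 13.6, v₀ = 75.4, g = 9.81:
13.70 tan²θ − 126 tanθ + (27.30) = 0.
tanθ = [126 ± √(126² − 4 × 13.70 × (27.30))] / (2 × 13.70) = (126 ± 119.9) / 27.39, giving tanθ = 0.2220 or 8.977.
θ = 12.52° or 83.64°; the smaller is 12.52°.

12.5°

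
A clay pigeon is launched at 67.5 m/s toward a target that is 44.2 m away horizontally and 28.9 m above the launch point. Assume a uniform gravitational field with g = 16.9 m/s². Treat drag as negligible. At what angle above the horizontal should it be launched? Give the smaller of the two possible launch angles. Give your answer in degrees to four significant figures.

38.19°

Trajectory: y = x tanθ − g x² (1 + tan²θ)/(2v₀²). With x = 44.2, y = 28.9, v₀ = 67.5, g = 16.9:
3.623 tan²θ − 44.2 tanθ + (32.52) = 0.
tanθ = [44.2 ± √(44.2² − 4 × 3.623 × (32.52))] / (2 × 3.623) = (44.2 ± 38.50) / 7.246, giving tanθ = 0.7865 or 11.41.
θ = 38.19° or 84.99°; the smaller is 38.19°.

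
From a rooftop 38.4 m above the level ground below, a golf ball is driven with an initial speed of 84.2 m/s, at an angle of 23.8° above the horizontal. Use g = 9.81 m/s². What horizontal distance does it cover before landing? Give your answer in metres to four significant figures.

vₓ = 84.20 cos 23.8° = 77.04 m/s; v_y0 = 84.20 sin 23.8° = 33.98 m/s.
Vertical motion (up positive, ground at y = 0): 4.905 t² − (33.98) t − 38.4 = 0, so t = (33.98 + √(33.98² + 2·9.81·38.4)) / 9.81 = (33.98 + 43.68) / 9.81 = 7.916 s.
Horizontal distance: R = vₓ t = 77.04 × 7.916 = 609.9 m.

609.9 m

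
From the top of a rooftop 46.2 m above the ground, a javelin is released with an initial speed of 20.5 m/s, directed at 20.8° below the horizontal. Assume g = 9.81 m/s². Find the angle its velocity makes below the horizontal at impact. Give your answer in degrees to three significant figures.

58.3°

Components: vₓ = 20.50 cos 20.8° = 19.16 m/s, v_y0 = −7.280 m/s (downward).
With up positive and y = 0 at the ground: y(t) = 46.2 + (−7.280) t − 4.905 t². Setting y = 0 and taking the positive root: t = [−7.280 + √(7.280² + 2·9.81·46.2)] / 9.81 = (−7.280 + 30.97) / 9.81 = 2.415 s.
At impact: v_y = v_y0 − g t = −30.97 m/s; vₓ = 19.16 m/s.
Angle below horizontal: arctan(|v_y|/vₓ) = arctan(30.97/19.16) = 58.26°.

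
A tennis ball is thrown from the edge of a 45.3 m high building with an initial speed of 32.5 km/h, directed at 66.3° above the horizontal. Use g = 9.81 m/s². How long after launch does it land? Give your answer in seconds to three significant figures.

Convert: 32.5 km/h = 32.5/3.6 = 9.028 m/s.
Horizontal component vₓ = 9.028 cos 66.3° = 3.629 m/s; vertical v_y0 = 9.028 sin 66.3° = 8.266 m/s.
With up positive and y = 0 at the ground: y(t) = 45.3 + (8.266) t − 4.905 t². Setting y = 0 and taking the positive root: t = [8.266 + √(8.266² + 2·9.81·45.3)] / 9.81 = (8.266 + 30.94) / 9.81 = 3.996 s.

4.00 s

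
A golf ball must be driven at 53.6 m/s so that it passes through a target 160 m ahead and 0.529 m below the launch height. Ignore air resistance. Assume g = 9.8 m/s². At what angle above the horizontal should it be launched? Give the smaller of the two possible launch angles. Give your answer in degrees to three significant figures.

Trajectory: y = x tanθ − g x² (1 + tan²θ)/(2v₀²). With x = 160, y = −0.529, v₀ = 53.6, g = 9.80:
43.66 tan²θ − 160 tanθ + (43.13) = 0.
tanθ = [160 ± √(160² − 4 × 43.66 × (43.13))] / (2 × 43.66) = (160 ± 134.4) / 87.32, giving tanθ = 0.2930 or 3.371.
θ = 16.33° or 73.48°; the smaller is 16.33°.

16.3°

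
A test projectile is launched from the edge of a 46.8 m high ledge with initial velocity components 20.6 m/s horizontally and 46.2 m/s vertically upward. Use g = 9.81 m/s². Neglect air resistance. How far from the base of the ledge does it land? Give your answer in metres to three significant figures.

With up positive and y = 0 at the ground: y(t) = 46.8 + (46.20) t − 4.905 t². Setting y = 0 and taking the positive root: t = [46.20 + √(46.20² + 2·9.81·46.8)] / 9.81 = (46.20 + 55.25) / 9.81 = 10.34 s.
Horizontal distance: R = vₓ t = 20.60 × 10.34 = 213.0 m.

213 m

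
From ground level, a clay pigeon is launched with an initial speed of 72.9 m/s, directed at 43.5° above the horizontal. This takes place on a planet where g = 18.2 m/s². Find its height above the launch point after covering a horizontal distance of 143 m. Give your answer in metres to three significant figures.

Resolve: vₓ = 72.90 cos 43.5° = 52.88 m/s and v_y0 = 72.90 sin 43.5° = 50.18 m/s.
Time to reach x = 143 m: t = x/vₓ = 143/52.88 = 2.704 s.
Height: y = v_y0 t − ½ g t² = 50.18 × 2.704 − 9.100 × 2.704² = 135.7 − 66.55 = 69.15 m.

69.2 m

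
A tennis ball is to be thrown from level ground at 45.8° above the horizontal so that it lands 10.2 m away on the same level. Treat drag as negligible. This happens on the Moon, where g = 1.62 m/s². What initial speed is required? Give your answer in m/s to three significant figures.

From R = (v₀² / g) sin 2θ: v₀ = √(gR / sin 2θ).
v₀ = √(1.62 × 10.2 / sin 91.60°) = √(16.52 / 0.9996) = √16.530 = 4.066 m/s.

4.07 m/s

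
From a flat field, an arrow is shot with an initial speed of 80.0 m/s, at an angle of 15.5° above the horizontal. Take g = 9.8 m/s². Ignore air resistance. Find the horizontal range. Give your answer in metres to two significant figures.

340 m

Components: vₓ = 80.00 cos 15.5° = 77.09 m/s, v_y0 = 80.00 sin 15.5° = 21.38 m/s.
Time aloft: T = 2 v_y0 / g = 2 × 21.38 / 9.80 = 4.363 s.
Horizontal distance R = vₓ T = 77.09 × 4.363 = 336.4 m.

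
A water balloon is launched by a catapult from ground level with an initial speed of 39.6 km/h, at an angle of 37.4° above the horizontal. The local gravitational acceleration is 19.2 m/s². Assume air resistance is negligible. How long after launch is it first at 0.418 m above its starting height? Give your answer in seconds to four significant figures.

Convert: 39.6 km/h = 39.6/3.6 = 11.00 m/s.
Horizontal component vₓ = 11.00 cos 37.4° = 8.739 m/s; vertical v_y0 = 11.00 sin 37.4° = 6.681 m/s.
Require v_y0 t − ½ g t² = 0.418, i.e. 9.600 t² − 6.681 t + 0.418 = 0.
Quadratic formula: t = (6.681 ± √28.586) / 19.2 = (6.681 ± 5.347) / 19.2 → t = 0.06951 s or 0.6264 s.
The first (ascending) time is 0.06951 s.

0.06951 s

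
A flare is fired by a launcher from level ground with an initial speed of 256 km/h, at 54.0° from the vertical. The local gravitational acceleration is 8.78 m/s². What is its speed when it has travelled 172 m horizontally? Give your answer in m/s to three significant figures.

59.6 m/s

Convert: 256 km/h = 256/3.6 = 71.11 m/s.
vₓ = 71.11 sin 54.0° = 57.53 m/s; v_y0 = 71.11 cos 54.0° = 41.80 m/s.
At x = 172 m, t = x/vₓ = 172/57.53 = 2.990 s.
Vertical velocity there: v_y = v_y0 − g t = 41.80 − 8.78 × 2.990 = 15.55 m/s.
Speed: √(vₓ² + v_y²) = √(57.53² + 15.55²) = 59.59 m/s.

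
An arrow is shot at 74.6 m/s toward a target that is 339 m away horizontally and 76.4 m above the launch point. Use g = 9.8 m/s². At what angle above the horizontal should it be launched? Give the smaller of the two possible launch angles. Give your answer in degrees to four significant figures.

33.02°

Trajectory: y = x tanθ − g x² (1 + tan²θ)/(2v₀²). With x = 339, y = 76.4, v₀ = 74.6, g = 9.80:
101.2 tan²θ − 339 tanθ + (177.6) = 0.
tanθ = [339 ± √(339² − 4 × 101.2 × (177.6))] / (2 × 101.2) = (339 ± 207.5) / 202.4, giving tanθ = 0.6499 or 2.700.
θ = 33.02° or 69.68°; the smaller is 33.02°.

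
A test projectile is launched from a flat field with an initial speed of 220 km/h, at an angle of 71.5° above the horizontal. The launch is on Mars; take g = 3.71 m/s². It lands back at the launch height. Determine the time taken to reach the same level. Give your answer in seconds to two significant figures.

31 s

Convert: 220 km/h = 220/3.6 = 61.11 m/s.
vₓ = 61.11 cos 71.5° = 19.39 m/s; v_y0 = 61.11 sin 71.5° = 57.95 m/s.
It returns to y = 0 when t = 2 v_y0 / g = 2(57.95)/3.71 = 31.24 s.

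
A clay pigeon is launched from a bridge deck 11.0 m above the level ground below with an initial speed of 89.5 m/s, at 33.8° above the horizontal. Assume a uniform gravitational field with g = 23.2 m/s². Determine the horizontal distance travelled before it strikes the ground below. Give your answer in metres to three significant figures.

335 m

Components: vₓ = 89.50 cos 33.8° = 74.37 m/s, v_y0 = 89.50 sin 33.8° = 49.79 m/s.
The projectile lands when y = 11.0 + (49.79) t − ½·23.2·t² = 0. Positive root: t = (49.79 + √(49.79² + 2·23.2·11.0)) / 23.2 = (49.79 + 54.67) / 23.2 = 4.503 s.
Horizontal distance: R = vₓ t = 74.37 × 4.503 = 334.9 m.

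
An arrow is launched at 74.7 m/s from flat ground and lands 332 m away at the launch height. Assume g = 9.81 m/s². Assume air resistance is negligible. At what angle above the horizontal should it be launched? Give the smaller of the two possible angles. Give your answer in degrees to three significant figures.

R = v₀² sin 2θ / g gives sin 2θ = gR/v₀² = 9.81·332/74.7² = 0.5837.
2θ = 35.71° or 180° − 35.71° = 144.3°, so θ = 17.85° or 72.15°.
The smaller angle is 17.85°.

17.9°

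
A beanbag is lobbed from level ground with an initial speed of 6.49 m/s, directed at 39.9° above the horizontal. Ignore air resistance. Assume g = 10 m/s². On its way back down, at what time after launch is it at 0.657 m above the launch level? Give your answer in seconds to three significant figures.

0.621 s

Horizontal component vₓ = 6.490 cos 39.9° = 4.979 m/s; vertical v_y0 = 6.490 sin 39.9° = 4.163 m/s.
Require v_y0 t − ½ g t² = 0.657, i.e. 5.000 t² − 4.163 t + 0.657 = 0.
Quadratic formula: t = (4.163 ± √4.1906) / 10.0 = (4.163 ± 2.047) / 10.0 → t = 0.2116 s or 0.6210 s.
The descending-branch root is 0.6210 s.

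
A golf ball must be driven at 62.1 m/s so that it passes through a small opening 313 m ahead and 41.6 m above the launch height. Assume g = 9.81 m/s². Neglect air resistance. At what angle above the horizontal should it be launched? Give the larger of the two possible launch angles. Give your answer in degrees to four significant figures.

60.25°

Trajectory: y = x tanθ − g x² (1 + tan²θ)/(2v₀²). With x = 313, y = 41.6, v₀ = 62.1, g = 9.81:
124.6 tan²θ − 313 tanθ + (166.2) = 0.
tanθ = [313 ± √(313² − 4 × 124.6 × (166.2))] / (2 × 124.6) = (313 ± 123.0) / 249.2, giving tanθ = 0.7624 or 1.749.
θ = 37.32° or 60.25°; the larger is 60.25°.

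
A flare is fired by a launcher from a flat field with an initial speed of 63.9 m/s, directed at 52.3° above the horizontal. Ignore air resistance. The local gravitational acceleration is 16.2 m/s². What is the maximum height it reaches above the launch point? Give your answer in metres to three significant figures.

vₓ = 63.90 cos 52.3° = 39.08 m/s; v_y0 = 63.90 sin 52.3° = 50.56 m/s.
At the apex v_y = 0, so H = v_y0²/(2g) = 50.56²/32.40 = 78.90 m.

78.9 m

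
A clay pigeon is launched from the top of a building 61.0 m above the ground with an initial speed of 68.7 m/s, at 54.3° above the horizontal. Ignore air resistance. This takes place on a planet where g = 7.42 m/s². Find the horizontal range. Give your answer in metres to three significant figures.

644 m

Resolve: vₓ = 68.70 cos 54.3° = 40.09 m/s and v_y0 = 68.70 sin 54.3° = 55.79 m/s.
The projectile lands when y = 61.0 + (55.79) t − ½·7.42·t² = 0. Positive root: t = (55.79 + √(55.79² + 2·7.42·61.0)) / 7.42 = (55.79 + 63.39) / 7.42 = 16.06 s.
Horizontal distance: R = vₓ t = 40.09 × 16.06 = 643.9 m.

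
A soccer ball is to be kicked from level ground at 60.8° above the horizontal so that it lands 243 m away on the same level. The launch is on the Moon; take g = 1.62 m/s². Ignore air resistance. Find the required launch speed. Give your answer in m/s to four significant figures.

On level ground R = v₀² sin 2θ / g ⇒ v₀ = √(gR / sin 2θ).
v₀ = √(1.62 × 243 / sin 121.6°) = √(393.7 / 0.8517) = √462.19 = 21.50 m/s.

21.50 m/s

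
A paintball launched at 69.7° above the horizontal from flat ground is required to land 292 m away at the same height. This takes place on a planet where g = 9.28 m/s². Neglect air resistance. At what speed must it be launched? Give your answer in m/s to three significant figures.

64.5 m/s

On level ground R = v₀² sin 2θ / g ⇒ v₀ = √(gR / sin 2θ).
v₀ = √(9.28 × 292 / sin 139.4°) = √(2710 / 0.6508) = √4163.9 = 64.53 m/s.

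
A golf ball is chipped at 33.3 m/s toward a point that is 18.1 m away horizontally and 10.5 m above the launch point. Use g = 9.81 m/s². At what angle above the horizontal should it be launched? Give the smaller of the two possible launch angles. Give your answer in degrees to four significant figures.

Trajectory: y = x tanθ − g x² (1 + tan²θ)/(2v₀²). With x = 18.1, y = 10.5, v₀ = 33.3, g = 9.81:
1.449 tan²θ − 18.1 tanθ + (11.95) = 0.
tanθ = [18.1 ± √(18.1² − 4 × 1.449 × (11.95))] / (2 × 1.449) = (18.1 ± 16.07) / 2.898, giving tanθ = 0.6993 or 11.79.
θ = 34.97° or 85.15°; the smaller is 34.97°.

34.97°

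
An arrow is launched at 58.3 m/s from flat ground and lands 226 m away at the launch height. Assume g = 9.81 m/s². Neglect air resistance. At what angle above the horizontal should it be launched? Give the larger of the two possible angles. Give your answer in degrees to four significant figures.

Level-ground range R = v₀² sin(2θ)/g ⇒ sin(2θ) = gR/v₀² = 9.81 × 226 / 58.3² = 0.6523.
2θ = 40.71° or 180° − 40.71° = 139.3°, so θ = 20.36° or 69.64°.
The larger angle is 69.64°.

69.64°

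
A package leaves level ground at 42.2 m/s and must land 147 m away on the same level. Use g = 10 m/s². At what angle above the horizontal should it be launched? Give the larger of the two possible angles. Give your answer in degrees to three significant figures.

62.2°

From R = (v₀²/g) sin 2θ: sin 2θ = 10.0 × 147 / 1780.8 = 0.8255.
2θ = 55.63° or 180° − 55.63° = 124.4°, so θ = 27.82° or 62.18°.
The larger angle is 62.18°.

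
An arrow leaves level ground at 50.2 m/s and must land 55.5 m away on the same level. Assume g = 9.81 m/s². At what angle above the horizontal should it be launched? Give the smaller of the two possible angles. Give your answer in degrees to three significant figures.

6.24°

From R = (v₀²/g) sin 2θ: sin 2θ = 9.81 × 55.5 / 2520.0 = 0.2161.
2θ = 12.48° or 180° − 12.48° = 167.5°, so θ = 6.239° or 83.76°.
The smaller angle is 6.239°.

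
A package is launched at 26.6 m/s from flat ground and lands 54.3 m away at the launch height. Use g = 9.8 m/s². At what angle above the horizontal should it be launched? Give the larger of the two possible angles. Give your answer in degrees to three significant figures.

Level-ground range R = v₀² sin(2θ)/g ⇒ sin(2θ) = gR/v₀² = 9.80 × 54.3 / 26.6² = 0.7521.
2θ = 48.77° or 180° − 48.77° = 131.2°, so θ = 24.39° or 65.61°.
The larger angle is 65.61°.

65.6°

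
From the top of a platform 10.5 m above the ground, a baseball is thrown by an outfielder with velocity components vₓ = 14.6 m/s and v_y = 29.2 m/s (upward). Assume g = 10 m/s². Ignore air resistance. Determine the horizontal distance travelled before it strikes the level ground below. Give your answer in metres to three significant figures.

The projectile lands when y = 10.5 + (29.20) t − ½·10.0·t² = 0. Positive root: t = (29.20 + √(29.20² + 2·10.0·10.5)) / 10.0 = (29.20 + 32.60) / 10.0 = 6.180 s.
Horizontal distance: R = vₓ t = 14.60 × 6.180 = 90.23 m.

90.2 m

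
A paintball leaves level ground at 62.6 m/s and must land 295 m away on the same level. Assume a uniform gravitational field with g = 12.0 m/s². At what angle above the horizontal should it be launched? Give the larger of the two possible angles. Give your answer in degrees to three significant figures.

57.7°

R = v₀² sin 2θ / g gives sin 2θ = gR/v₀² = 12.0·295/62.6² = 0.9033.
2θ = 64.60° or 180° − 64.60° = 115.4°, so θ = 32.30° or 57.70°.
The larger angle is 57.70°.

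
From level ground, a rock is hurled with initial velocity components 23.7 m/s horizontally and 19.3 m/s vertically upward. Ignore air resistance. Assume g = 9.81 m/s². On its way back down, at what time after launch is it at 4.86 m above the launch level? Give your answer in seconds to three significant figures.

Set y = v_y0 t − ½ g t² = 4.86: 4.905 t² − 19.30 t + 4.86 = 0.
Quadratic formula: t = (19.30 ± √277.14) / 9.81 = (19.30 ± 16.65) / 9.81 → t = 0.2704 s or 3.664 s.
The descending-branch root is 3.664 s.

3.66 s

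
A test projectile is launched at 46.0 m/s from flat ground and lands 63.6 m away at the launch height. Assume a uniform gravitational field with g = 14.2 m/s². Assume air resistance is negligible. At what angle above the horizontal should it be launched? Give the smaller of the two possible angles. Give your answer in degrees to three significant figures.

12.6°

From R = (v₀²/g) sin 2θ: sin 2θ = 14.2 × 63.6 / 2116.0 = 0.4268.
2θ = 25.26° or 180° − 25.26° = 154.7°, so θ = 12.63° or 77.37°.
The smaller angle is 12.63°.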